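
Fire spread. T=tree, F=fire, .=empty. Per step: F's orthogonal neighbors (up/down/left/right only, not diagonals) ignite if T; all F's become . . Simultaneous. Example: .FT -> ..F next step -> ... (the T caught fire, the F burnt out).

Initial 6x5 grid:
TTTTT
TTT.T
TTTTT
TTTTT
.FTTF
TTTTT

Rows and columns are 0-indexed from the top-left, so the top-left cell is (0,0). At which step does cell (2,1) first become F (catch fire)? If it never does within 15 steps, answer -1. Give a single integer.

Step 1: cell (2,1)='T' (+6 fires, +2 burnt)
Step 2: cell (2,1)='F' (+8 fires, +6 burnt)
  -> target ignites at step 2
Step 3: cell (2,1)='.' (+5 fires, +8 burnt)
Step 4: cell (2,1)='.' (+4 fires, +5 burnt)
Step 5: cell (2,1)='.' (+3 fires, +4 burnt)
Step 6: cell (2,1)='.' (+0 fires, +3 burnt)
  fire out at step 6

2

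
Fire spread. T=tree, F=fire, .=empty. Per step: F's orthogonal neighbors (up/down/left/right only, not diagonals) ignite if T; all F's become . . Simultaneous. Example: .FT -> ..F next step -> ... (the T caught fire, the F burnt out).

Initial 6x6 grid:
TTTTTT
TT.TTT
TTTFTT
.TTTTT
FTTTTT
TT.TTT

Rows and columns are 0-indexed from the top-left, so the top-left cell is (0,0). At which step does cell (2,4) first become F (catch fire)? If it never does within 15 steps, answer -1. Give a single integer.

Step 1: cell (2,4)='F' (+6 fires, +2 burnt)
  -> target ignites at step 1
Step 2: cell (2,4)='.' (+10 fires, +6 burnt)
Step 3: cell (2,4)='.' (+8 fires, +10 burnt)
Step 4: cell (2,4)='.' (+5 fires, +8 burnt)
Step 5: cell (2,4)='.' (+2 fires, +5 burnt)
Step 6: cell (2,4)='.' (+0 fires, +2 burnt)
  fire out at step 6

1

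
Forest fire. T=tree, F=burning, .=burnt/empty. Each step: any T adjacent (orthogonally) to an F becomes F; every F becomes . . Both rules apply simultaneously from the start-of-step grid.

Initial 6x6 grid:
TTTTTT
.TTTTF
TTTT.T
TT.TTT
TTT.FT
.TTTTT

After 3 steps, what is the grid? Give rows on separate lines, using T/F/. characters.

Step 1: 6 trees catch fire, 2 burn out
  TTTTTF
  .TTTF.
  TTTT.F
  TT.TFT
  TTT..F
  .TTTFT
Step 2: 6 trees catch fire, 6 burn out
  TTTTF.
  .TTF..
  TTTT..
  TT.F.F
  TTT...
  .TTF.F
Step 3: 4 trees catch fire, 6 burn out
  TTTF..
  .TF...
  TTTF..
  TT....
  TTT...
  .TF...

TTTF..
.TF...
TTTF..
TT....
TTT...
.TF...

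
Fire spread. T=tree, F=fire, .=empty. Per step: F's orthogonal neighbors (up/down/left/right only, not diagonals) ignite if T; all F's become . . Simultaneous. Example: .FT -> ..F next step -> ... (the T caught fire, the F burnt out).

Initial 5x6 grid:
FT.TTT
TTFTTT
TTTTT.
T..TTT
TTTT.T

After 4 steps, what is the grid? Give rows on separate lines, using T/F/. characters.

Step 1: 5 trees catch fire, 2 burn out
  .F.TTT
  FF.FTT
  TTFTT.
  T..TTT
  TTTT.T
Step 2: 5 trees catch fire, 5 burn out
  ...FTT
  ....FT
  FF.FT.
  T..TTT
  TTTT.T
Step 3: 5 trees catch fire, 5 burn out
  ....FT
  .....F
  ....F.
  F..FTT
  TTTT.T
Step 4: 4 trees catch fire, 5 burn out
  .....F
  ......
  ......
  ....FT
  FTTF.T

.....F
......
......
....FT
FTTF.T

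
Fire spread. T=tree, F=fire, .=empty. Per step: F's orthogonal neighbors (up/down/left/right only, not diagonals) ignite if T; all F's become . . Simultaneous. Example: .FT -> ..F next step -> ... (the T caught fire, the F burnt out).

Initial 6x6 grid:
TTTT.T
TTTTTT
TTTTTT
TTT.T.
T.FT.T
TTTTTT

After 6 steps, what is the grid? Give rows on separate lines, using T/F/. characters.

Step 1: 3 trees catch fire, 1 burn out
  TTTT.T
  TTTTTT
  TTTTTT
  TTF.T.
  T..F.T
  TTFTTT
Step 2: 4 trees catch fire, 3 burn out
  TTTT.T
  TTTTTT
  TTFTTT
  TF..T.
  T....T
  TF.FTT
Step 3: 6 trees catch fire, 4 burn out
  TTTT.T
  TTFTTT
  TF.FTT
  F...T.
  T....T
  F...FT
Step 4: 7 trees catch fire, 6 burn out
  TTFT.T
  TF.FTT
  F...FT
  ....T.
  F....T
  .....F
Step 5: 7 trees catch fire, 7 burn out
  TF.F.T
  F...FT
  .....F
  ....F.
  .....F
  ......
Step 6: 2 trees catch fire, 7 burn out
  F....T
  .....F
  ......
  ......
  ......
  ......

F....T
.....F
......
......
......
......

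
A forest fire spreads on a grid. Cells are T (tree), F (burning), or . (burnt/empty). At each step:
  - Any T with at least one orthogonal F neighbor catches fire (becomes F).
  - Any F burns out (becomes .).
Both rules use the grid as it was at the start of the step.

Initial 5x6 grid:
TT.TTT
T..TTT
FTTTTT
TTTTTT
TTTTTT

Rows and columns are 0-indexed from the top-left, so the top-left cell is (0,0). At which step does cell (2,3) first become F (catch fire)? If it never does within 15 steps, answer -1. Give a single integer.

Step 1: cell (2,3)='T' (+3 fires, +1 burnt)
Step 2: cell (2,3)='T' (+4 fires, +3 burnt)
Step 3: cell (2,3)='F' (+4 fires, +4 burnt)
  -> target ignites at step 3
Step 4: cell (2,3)='.' (+4 fires, +4 burnt)
Step 5: cell (2,3)='.' (+5 fires, +4 burnt)
Step 6: cell (2,3)='.' (+4 fires, +5 burnt)
Step 7: cell (2,3)='.' (+2 fires, +4 burnt)
Step 8: cell (2,3)='.' (+0 fires, +2 burnt)
  fire out at step 8

3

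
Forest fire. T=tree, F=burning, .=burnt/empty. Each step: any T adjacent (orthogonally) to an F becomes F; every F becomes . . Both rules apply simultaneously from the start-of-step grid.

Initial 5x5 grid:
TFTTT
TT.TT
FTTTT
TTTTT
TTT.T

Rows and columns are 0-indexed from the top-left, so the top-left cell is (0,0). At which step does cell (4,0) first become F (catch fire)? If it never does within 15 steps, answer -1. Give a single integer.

Step 1: cell (4,0)='T' (+6 fires, +2 burnt)
Step 2: cell (4,0)='F' (+4 fires, +6 burnt)
  -> target ignites at step 2
Step 3: cell (4,0)='.' (+5 fires, +4 burnt)
Step 4: cell (4,0)='.' (+4 fires, +5 burnt)
Step 5: cell (4,0)='.' (+1 fires, +4 burnt)
Step 6: cell (4,0)='.' (+1 fires, +1 burnt)
Step 7: cell (4,0)='.' (+0 fires, +1 burnt)
  fire out at step 7

2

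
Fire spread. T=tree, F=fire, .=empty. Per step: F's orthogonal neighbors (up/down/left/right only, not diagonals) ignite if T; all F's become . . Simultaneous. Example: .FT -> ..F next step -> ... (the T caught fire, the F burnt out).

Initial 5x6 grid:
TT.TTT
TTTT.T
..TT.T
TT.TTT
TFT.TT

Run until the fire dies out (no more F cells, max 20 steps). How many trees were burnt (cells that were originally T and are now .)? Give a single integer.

Answer: 4

Derivation:
Step 1: +3 fires, +1 burnt (F count now 3)
Step 2: +1 fires, +3 burnt (F count now 1)
Step 3: +0 fires, +1 burnt (F count now 0)
Fire out after step 3
Initially T: 22, now '.': 12
Total burnt (originally-T cells now '.'): 4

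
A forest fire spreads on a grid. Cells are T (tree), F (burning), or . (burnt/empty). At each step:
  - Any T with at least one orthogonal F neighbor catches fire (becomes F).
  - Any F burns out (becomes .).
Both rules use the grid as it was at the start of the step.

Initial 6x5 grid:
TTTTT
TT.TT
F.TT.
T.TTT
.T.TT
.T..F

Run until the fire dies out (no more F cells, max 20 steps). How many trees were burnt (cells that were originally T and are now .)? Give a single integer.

Answer: 17

Derivation:
Step 1: +3 fires, +2 burnt (F count now 3)
Step 2: +4 fires, +3 burnt (F count now 4)
Step 3: +2 fires, +4 burnt (F count now 2)
Step 4: +3 fires, +2 burnt (F count now 3)
Step 5: +3 fires, +3 burnt (F count now 3)
Step 6: +2 fires, +3 burnt (F count now 2)
Step 7: +0 fires, +2 burnt (F count now 0)
Fire out after step 7
Initially T: 19, now '.': 28
Total burnt (originally-T cells now '.'): 17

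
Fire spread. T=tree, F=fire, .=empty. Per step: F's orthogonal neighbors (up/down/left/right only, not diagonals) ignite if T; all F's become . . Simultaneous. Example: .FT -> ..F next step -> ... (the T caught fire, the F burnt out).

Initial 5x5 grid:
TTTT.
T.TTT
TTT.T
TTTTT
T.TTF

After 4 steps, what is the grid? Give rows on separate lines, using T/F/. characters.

Step 1: 2 trees catch fire, 1 burn out
  TTTT.
  T.TTT
  TTT.T
  TTTTF
  T.TF.
Step 2: 3 trees catch fire, 2 burn out
  TTTT.
  T.TTT
  TTT.F
  TTTF.
  T.F..
Step 3: 2 trees catch fire, 3 burn out
  TTTT.
  T.TTF
  TTT..
  TTF..
  T....
Step 4: 3 trees catch fire, 2 burn out
  TTTT.
  T.TF.
  TTF..
  TF...
  T....

TTTT.
T.TF.
TTF..
TF...
T....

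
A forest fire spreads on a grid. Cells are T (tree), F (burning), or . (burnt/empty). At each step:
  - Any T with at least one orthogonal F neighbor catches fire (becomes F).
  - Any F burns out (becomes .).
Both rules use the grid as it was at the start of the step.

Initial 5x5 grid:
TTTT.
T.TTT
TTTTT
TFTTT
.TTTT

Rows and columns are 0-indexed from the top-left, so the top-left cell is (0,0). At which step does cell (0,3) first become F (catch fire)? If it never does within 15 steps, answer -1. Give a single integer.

Step 1: cell (0,3)='T' (+4 fires, +1 burnt)
Step 2: cell (0,3)='T' (+4 fires, +4 burnt)
Step 3: cell (0,3)='T' (+5 fires, +4 burnt)
Step 4: cell (0,3)='T' (+5 fires, +5 burnt)
Step 5: cell (0,3)='F' (+3 fires, +5 burnt)
  -> target ignites at step 5
Step 6: cell (0,3)='.' (+0 fires, +3 burnt)
  fire out at step 6

5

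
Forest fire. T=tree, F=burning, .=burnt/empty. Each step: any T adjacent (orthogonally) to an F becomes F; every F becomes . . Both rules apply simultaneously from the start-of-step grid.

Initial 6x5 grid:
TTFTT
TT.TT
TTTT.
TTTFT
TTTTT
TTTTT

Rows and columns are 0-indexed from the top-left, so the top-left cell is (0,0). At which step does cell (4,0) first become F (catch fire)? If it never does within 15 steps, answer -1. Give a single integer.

Step 1: cell (4,0)='T' (+6 fires, +2 burnt)
Step 2: cell (4,0)='T' (+9 fires, +6 burnt)
Step 3: cell (4,0)='T' (+7 fires, +9 burnt)
Step 4: cell (4,0)='F' (+3 fires, +7 burnt)
  -> target ignites at step 4
Step 5: cell (4,0)='.' (+1 fires, +3 burnt)
Step 6: cell (4,0)='.' (+0 fires, +1 burnt)
  fire out at step 6

4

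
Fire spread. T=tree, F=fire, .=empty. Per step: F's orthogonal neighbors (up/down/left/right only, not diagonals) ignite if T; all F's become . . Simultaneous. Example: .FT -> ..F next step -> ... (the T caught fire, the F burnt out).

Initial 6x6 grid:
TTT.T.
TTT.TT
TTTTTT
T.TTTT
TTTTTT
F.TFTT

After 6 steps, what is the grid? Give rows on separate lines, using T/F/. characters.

Step 1: 4 trees catch fire, 2 burn out
  TTT.T.
  TTT.TT
  TTTTTT
  T.TTTT
  FTTFTT
  ..F.FT
Step 2: 6 trees catch fire, 4 burn out
  TTT.T.
  TTT.TT
  TTTTTT
  F.TFTT
  .FF.FT
  .....F
Step 3: 5 trees catch fire, 6 burn out
  TTT.T.
  TTT.TT
  FTTFTT
  ..F.FT
  .....F
  ......
Step 4: 5 trees catch fire, 5 burn out
  TTT.T.
  FTT.TT
  .FF.FT
  .....F
  ......
  ......
Step 5: 5 trees catch fire, 5 burn out
  FTT.T.
  .FF.FT
  .....F
  ......
  ......
  ......
Step 6: 4 trees catch fire, 5 burn out
  .FF.F.
  .....F
  ......
  ......
  ......
  ......

.FF.F.
.....F
......
......
......
......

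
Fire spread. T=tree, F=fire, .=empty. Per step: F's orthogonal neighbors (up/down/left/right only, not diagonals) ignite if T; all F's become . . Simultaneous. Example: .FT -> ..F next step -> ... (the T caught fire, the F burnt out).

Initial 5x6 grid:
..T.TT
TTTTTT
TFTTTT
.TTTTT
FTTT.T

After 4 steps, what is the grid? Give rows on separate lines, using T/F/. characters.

Step 1: 5 trees catch fire, 2 burn out
  ..T.TT
  TFTTTT
  F.FTTT
  .FTTTT
  .FTT.T
Step 2: 5 trees catch fire, 5 burn out
  ..T.TT
  F.FTTT
  ...FTT
  ..FTTT
  ..FT.T
Step 3: 5 trees catch fire, 5 burn out
  ..F.TT
  ...FTT
  ....FT
  ...FTT
  ...F.T
Step 4: 3 trees catch fire, 5 burn out
  ....TT
  ....FT
  .....F
  ....FT
  .....T

....TT
....FT
.....F
....FT
.....T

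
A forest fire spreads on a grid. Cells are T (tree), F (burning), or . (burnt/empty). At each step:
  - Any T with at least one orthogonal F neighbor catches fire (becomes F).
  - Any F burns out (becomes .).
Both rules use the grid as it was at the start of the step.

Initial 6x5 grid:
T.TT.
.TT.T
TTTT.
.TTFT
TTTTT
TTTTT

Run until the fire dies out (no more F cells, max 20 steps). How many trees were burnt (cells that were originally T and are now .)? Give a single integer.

Answer: 21

Derivation:
Step 1: +4 fires, +1 burnt (F count now 4)
Step 2: +5 fires, +4 burnt (F count now 5)
Step 3: +5 fires, +5 burnt (F count now 5)
Step 4: +5 fires, +5 burnt (F count now 5)
Step 5: +2 fires, +5 burnt (F count now 2)
Step 6: +0 fires, +2 burnt (F count now 0)
Fire out after step 6
Initially T: 23, now '.': 28
Total burnt (originally-T cells now '.'): 21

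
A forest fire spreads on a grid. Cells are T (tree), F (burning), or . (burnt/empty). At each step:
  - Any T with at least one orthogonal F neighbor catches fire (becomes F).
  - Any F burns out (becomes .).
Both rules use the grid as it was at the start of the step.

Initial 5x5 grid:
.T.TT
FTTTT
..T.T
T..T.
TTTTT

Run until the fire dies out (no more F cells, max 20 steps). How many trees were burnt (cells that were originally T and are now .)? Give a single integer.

Step 1: +1 fires, +1 burnt (F count now 1)
Step 2: +2 fires, +1 burnt (F count now 2)
Step 3: +2 fires, +2 burnt (F count now 2)
Step 4: +2 fires, +2 burnt (F count now 2)
Step 5: +2 fires, +2 burnt (F count now 2)
Step 6: +0 fires, +2 burnt (F count now 0)
Fire out after step 6
Initially T: 16, now '.': 18
Total burnt (originally-T cells now '.'): 9

Answer: 9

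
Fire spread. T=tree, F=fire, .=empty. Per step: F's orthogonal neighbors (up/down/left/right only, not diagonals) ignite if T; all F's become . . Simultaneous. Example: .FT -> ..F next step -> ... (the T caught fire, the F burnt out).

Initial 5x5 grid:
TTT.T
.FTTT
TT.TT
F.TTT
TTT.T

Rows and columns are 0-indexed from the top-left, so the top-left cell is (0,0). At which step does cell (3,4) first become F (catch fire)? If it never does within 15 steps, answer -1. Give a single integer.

Step 1: cell (3,4)='T' (+5 fires, +2 burnt)
Step 2: cell (3,4)='T' (+4 fires, +5 burnt)
Step 3: cell (3,4)='T' (+3 fires, +4 burnt)
Step 4: cell (3,4)='T' (+4 fires, +3 burnt)
Step 5: cell (3,4)='F' (+1 fires, +4 burnt)
  -> target ignites at step 5
Step 6: cell (3,4)='.' (+1 fires, +1 burnt)
Step 7: cell (3,4)='.' (+0 fires, +1 burnt)
  fire out at step 7

5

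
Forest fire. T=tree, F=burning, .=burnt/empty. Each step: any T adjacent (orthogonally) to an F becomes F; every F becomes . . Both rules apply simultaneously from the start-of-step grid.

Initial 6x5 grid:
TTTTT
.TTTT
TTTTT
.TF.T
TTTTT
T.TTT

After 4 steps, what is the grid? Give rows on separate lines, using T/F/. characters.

Step 1: 3 trees catch fire, 1 burn out
  TTTTT
  .TTTT
  TTFTT
  .F..T
  TTFTT
  T.TTT
Step 2: 6 trees catch fire, 3 burn out
  TTTTT
  .TFTT
  TF.FT
  ....T
  TF.FT
  T.FTT
Step 3: 8 trees catch fire, 6 burn out
  TTFTT
  .F.FT
  F...F
  ....T
  F...F
  T..FT
Step 4: 6 trees catch fire, 8 burn out
  TF.FT
  ....F
  .....
  ....F
  .....
  F...F

TF.FT
....F
.....
....F
.....
F...F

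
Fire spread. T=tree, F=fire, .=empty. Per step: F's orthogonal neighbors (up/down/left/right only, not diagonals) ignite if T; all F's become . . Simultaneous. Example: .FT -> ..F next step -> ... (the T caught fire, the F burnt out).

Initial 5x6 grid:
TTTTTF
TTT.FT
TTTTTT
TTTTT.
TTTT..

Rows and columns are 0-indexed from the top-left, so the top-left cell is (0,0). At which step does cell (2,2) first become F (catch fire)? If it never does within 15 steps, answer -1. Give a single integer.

Step 1: cell (2,2)='T' (+3 fires, +2 burnt)
Step 2: cell (2,2)='T' (+4 fires, +3 burnt)
Step 3: cell (2,2)='F' (+3 fires, +4 burnt)
  -> target ignites at step 3
Step 4: cell (2,2)='.' (+5 fires, +3 burnt)
Step 5: cell (2,2)='.' (+5 fires, +5 burnt)
Step 6: cell (2,2)='.' (+3 fires, +5 burnt)
Step 7: cell (2,2)='.' (+1 fires, +3 burnt)
Step 8: cell (2,2)='.' (+0 fires, +1 burnt)
  fire out at step 8

3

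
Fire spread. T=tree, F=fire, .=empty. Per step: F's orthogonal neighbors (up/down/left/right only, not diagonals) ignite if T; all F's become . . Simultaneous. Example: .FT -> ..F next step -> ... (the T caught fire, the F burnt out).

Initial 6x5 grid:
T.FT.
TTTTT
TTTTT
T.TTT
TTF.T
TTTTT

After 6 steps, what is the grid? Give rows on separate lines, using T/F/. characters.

Step 1: 5 trees catch fire, 2 burn out
  T..F.
  TTFTT
  TTTTT
  T.FTT
  TF..T
  TTFTT
Step 2: 7 trees catch fire, 5 burn out
  T....
  TF.FT
  TTFTT
  T..FT
  F...T
  TF.FT
Step 3: 8 trees catch fire, 7 burn out
  T....
  F...F
  TF.FT
  F...F
  ....T
  F...F
Step 4: 4 trees catch fire, 8 burn out
  F....
  .....
  F...F
  .....
  ....F
  .....
Step 5: 0 trees catch fire, 4 burn out
  .....
  .....
  .....
  .....
  .....
  .....
Step 6: 0 trees catch fire, 0 burn out
  .....
  .....
  .....
  .....
  .....
  .....

.....
.....
.....
.....
.....
.....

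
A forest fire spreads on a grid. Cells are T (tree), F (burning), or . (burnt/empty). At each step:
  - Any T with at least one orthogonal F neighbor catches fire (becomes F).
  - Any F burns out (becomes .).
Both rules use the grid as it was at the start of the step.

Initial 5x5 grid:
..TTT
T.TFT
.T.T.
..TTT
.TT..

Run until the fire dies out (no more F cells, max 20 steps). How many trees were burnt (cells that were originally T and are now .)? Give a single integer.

Answer: 11

Derivation:
Step 1: +4 fires, +1 burnt (F count now 4)
Step 2: +3 fires, +4 burnt (F count now 3)
Step 3: +2 fires, +3 burnt (F count now 2)
Step 4: +1 fires, +2 burnt (F count now 1)
Step 5: +1 fires, +1 burnt (F count now 1)
Step 6: +0 fires, +1 burnt (F count now 0)
Fire out after step 6
Initially T: 13, now '.': 23
Total burnt (originally-T cells now '.'): 11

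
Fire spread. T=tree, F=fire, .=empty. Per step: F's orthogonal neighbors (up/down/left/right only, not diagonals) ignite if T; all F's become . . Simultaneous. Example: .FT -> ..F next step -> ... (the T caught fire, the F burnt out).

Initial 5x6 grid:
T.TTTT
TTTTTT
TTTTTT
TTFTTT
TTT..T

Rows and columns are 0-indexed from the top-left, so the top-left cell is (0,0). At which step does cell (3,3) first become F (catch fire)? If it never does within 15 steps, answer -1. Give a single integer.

Step 1: cell (3,3)='F' (+4 fires, +1 burnt)
  -> target ignites at step 1
Step 2: cell (3,3)='.' (+6 fires, +4 burnt)
Step 3: cell (3,3)='.' (+7 fires, +6 burnt)
Step 4: cell (3,3)='.' (+5 fires, +7 burnt)
Step 5: cell (3,3)='.' (+3 fires, +5 burnt)
Step 6: cell (3,3)='.' (+1 fires, +3 burnt)
Step 7: cell (3,3)='.' (+0 fires, +1 burnt)
  fire out at step 7

1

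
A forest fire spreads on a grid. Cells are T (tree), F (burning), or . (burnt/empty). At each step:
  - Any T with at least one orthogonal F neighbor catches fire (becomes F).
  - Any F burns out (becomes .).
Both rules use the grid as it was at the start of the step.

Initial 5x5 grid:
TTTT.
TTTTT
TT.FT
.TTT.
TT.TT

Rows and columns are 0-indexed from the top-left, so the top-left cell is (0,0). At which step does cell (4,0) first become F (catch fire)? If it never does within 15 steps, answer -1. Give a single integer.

Step 1: cell (4,0)='T' (+3 fires, +1 burnt)
Step 2: cell (4,0)='T' (+5 fires, +3 burnt)
Step 3: cell (4,0)='T' (+4 fires, +5 burnt)
Step 4: cell (4,0)='T' (+4 fires, +4 burnt)
Step 5: cell (4,0)='F' (+3 fires, +4 burnt)
  -> target ignites at step 5
Step 6: cell (4,0)='.' (+0 fires, +3 burnt)
  fire out at step 6

5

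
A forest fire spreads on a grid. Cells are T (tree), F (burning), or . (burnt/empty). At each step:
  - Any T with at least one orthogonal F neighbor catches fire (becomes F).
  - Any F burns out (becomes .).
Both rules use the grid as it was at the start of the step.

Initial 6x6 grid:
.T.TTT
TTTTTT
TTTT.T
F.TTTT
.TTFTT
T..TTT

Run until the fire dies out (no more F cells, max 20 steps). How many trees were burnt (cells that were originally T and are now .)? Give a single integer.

Step 1: +5 fires, +2 burnt (F count now 5)
Step 2: +8 fires, +5 burnt (F count now 8)
Step 3: +5 fires, +8 burnt (F count now 5)
Step 4: +5 fires, +5 burnt (F count now 5)
Step 5: +2 fires, +5 burnt (F count now 2)
Step 6: +1 fires, +2 burnt (F count now 1)
Step 7: +0 fires, +1 burnt (F count now 0)
Fire out after step 7
Initially T: 27, now '.': 35
Total burnt (originally-T cells now '.'): 26

Answer: 26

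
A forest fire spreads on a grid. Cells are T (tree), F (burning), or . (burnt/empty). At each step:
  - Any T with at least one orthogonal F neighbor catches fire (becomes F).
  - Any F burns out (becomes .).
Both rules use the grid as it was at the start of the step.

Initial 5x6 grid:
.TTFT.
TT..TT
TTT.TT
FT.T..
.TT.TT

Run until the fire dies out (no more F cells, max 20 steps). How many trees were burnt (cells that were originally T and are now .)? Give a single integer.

Step 1: +4 fires, +2 burnt (F count now 4)
Step 2: +5 fires, +4 burnt (F count now 5)
Step 3: +5 fires, +5 burnt (F count now 5)
Step 4: +1 fires, +5 burnt (F count now 1)
Step 5: +0 fires, +1 burnt (F count now 0)
Fire out after step 5
Initially T: 18, now '.': 27
Total burnt (originally-T cells now '.'): 15

Answer: 15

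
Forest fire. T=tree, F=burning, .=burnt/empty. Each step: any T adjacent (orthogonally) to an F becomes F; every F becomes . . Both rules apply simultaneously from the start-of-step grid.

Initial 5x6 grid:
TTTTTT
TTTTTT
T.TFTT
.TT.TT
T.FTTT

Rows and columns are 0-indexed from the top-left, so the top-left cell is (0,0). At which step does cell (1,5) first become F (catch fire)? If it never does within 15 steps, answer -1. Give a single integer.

Step 1: cell (1,5)='T' (+5 fires, +2 burnt)
Step 2: cell (1,5)='T' (+7 fires, +5 burnt)
Step 3: cell (1,5)='F' (+6 fires, +7 burnt)
  -> target ignites at step 3
Step 4: cell (1,5)='.' (+3 fires, +6 burnt)
Step 5: cell (1,5)='.' (+2 fires, +3 burnt)
Step 6: cell (1,5)='.' (+0 fires, +2 burnt)
  fire out at step 6

3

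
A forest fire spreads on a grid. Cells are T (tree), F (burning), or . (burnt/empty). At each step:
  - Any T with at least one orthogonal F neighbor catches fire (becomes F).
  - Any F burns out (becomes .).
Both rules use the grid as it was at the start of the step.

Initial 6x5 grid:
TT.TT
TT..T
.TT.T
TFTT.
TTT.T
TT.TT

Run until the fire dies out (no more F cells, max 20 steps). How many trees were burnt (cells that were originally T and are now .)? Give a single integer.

Step 1: +4 fires, +1 burnt (F count now 4)
Step 2: +6 fires, +4 burnt (F count now 6)
Step 3: +3 fires, +6 burnt (F count now 3)
Step 4: +1 fires, +3 burnt (F count now 1)
Step 5: +0 fires, +1 burnt (F count now 0)
Fire out after step 5
Initially T: 21, now '.': 23
Total burnt (originally-T cells now '.'): 14

Answer: 14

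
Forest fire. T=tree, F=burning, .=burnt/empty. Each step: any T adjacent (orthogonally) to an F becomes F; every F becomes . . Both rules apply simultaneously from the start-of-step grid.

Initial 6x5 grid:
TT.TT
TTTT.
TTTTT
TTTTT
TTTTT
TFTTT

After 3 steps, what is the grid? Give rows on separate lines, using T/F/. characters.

Step 1: 3 trees catch fire, 1 burn out
  TT.TT
  TTTT.
  TTTTT
  TTTTT
  TFTTT
  F.FTT
Step 2: 4 trees catch fire, 3 burn out
  TT.TT
  TTTT.
  TTTTT
  TFTTT
  F.FTT
  ...FT
Step 3: 5 trees catch fire, 4 burn out
  TT.TT
  TTTT.
  TFTTT
  F.FTT
  ...FT
  ....F

TT.TT
TTTT.
TFTTT
F.FTT
...FT
....F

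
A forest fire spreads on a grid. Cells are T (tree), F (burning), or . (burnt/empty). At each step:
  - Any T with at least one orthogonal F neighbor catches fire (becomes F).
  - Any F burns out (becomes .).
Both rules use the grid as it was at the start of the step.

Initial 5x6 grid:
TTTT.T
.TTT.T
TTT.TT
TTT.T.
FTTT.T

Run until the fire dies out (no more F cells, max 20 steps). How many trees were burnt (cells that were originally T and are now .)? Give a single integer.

Step 1: +2 fires, +1 burnt (F count now 2)
Step 2: +3 fires, +2 burnt (F count now 3)
Step 3: +3 fires, +3 burnt (F count now 3)
Step 4: +2 fires, +3 burnt (F count now 2)
Step 5: +2 fires, +2 burnt (F count now 2)
Step 6: +3 fires, +2 burnt (F count now 3)
Step 7: +1 fires, +3 burnt (F count now 1)
Step 8: +0 fires, +1 burnt (F count now 0)
Fire out after step 8
Initially T: 22, now '.': 24
Total burnt (originally-T cells now '.'): 16

Answer: 16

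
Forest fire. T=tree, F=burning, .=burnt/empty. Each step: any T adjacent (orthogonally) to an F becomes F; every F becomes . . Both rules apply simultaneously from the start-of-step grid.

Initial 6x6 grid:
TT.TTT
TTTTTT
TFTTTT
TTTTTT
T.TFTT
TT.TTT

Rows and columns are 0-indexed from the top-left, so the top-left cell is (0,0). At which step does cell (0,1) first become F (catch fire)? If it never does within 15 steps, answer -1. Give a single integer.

Step 1: cell (0,1)='T' (+8 fires, +2 burnt)
Step 2: cell (0,1)='F' (+9 fires, +8 burnt)
  -> target ignites at step 2
Step 3: cell (0,1)='.' (+6 fires, +9 burnt)
Step 4: cell (0,1)='.' (+4 fires, +6 burnt)
Step 5: cell (0,1)='.' (+3 fires, +4 burnt)
Step 6: cell (0,1)='.' (+1 fires, +3 burnt)
Step 7: cell (0,1)='.' (+0 fires, +1 burnt)
  fire out at step 7

2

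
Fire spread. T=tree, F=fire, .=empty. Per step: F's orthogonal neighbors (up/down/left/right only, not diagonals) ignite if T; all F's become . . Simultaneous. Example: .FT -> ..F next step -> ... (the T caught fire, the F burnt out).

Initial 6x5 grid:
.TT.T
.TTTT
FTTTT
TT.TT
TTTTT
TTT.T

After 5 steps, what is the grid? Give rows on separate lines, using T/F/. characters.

Step 1: 2 trees catch fire, 1 burn out
  .TT.T
  .TTTT
  .FTTT
  FT.TT
  TTTTT
  TTT.T
Step 2: 4 trees catch fire, 2 burn out
  .TT.T
  .FTTT
  ..FTT
  .F.TT
  FTTTT
  TTT.T
Step 3: 5 trees catch fire, 4 burn out
  .FT.T
  ..FTT
  ...FT
  ...TT
  .FTTT
  FTT.T
Step 4: 6 trees catch fire, 5 burn out
  ..F.T
  ...FT
  ....F
  ...FT
  ..FTT
  .FT.T
Step 5: 4 trees catch fire, 6 burn out
  ....T
  ....F
  .....
  ....F
  ...FT
  ..F.T

....T
....F
.....
....F
...FT
..F.T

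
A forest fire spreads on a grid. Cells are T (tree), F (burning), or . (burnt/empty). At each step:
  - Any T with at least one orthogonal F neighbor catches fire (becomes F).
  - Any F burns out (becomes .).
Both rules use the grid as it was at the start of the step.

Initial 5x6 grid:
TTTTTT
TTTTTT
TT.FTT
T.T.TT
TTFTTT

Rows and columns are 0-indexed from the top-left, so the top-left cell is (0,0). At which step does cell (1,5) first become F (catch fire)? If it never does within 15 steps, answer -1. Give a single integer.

Step 1: cell (1,5)='T' (+5 fires, +2 burnt)
Step 2: cell (1,5)='T' (+7 fires, +5 burnt)
Step 3: cell (1,5)='F' (+7 fires, +7 burnt)
  -> target ignites at step 3
Step 4: cell (1,5)='.' (+5 fires, +7 burnt)
Step 5: cell (1,5)='.' (+1 fires, +5 burnt)
Step 6: cell (1,5)='.' (+0 fires, +1 burnt)
  fire out at step 6

3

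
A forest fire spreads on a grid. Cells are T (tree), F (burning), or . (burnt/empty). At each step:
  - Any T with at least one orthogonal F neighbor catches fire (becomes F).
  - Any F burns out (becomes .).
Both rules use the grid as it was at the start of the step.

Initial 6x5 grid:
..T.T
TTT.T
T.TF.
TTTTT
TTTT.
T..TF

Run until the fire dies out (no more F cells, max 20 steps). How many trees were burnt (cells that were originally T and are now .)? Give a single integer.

Answer: 17

Derivation:
Step 1: +3 fires, +2 burnt (F count now 3)
Step 2: +4 fires, +3 burnt (F count now 4)
Step 3: +4 fires, +4 burnt (F count now 4)
Step 4: +3 fires, +4 burnt (F count now 3)
Step 5: +2 fires, +3 burnt (F count now 2)
Step 6: +1 fires, +2 burnt (F count now 1)
Step 7: +0 fires, +1 burnt (F count now 0)
Fire out after step 7
Initially T: 19, now '.': 28
Total burnt (originally-T cells now '.'): 17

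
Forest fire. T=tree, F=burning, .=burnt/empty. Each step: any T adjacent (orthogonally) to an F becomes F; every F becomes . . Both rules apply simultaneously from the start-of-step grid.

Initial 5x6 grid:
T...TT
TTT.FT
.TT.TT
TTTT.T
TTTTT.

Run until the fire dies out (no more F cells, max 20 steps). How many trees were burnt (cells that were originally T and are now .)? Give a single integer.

Answer: 6

Derivation:
Step 1: +3 fires, +1 burnt (F count now 3)
Step 2: +2 fires, +3 burnt (F count now 2)
Step 3: +1 fires, +2 burnt (F count now 1)
Step 4: +0 fires, +1 burnt (F count now 0)
Fire out after step 4
Initially T: 21, now '.': 15
Total burnt (originally-T cells now '.'): 6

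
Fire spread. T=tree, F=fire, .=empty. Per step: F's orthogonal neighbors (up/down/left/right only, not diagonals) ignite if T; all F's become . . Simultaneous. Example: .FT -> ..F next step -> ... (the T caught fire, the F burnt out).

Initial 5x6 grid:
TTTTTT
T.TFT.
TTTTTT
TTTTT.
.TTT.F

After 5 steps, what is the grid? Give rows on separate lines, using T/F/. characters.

Step 1: 4 trees catch fire, 2 burn out
  TTTFTT
  T.F.F.
  TTTFTT
  TTTTT.
  .TTT..
Step 2: 5 trees catch fire, 4 burn out
  TTF.FT
  T.....
  TTF.FT
  TTTFT.
  .TTT..
Step 3: 7 trees catch fire, 5 burn out
  TF...F
  T.....
  TF...F
  TTF.F.
  .TTF..
Step 4: 4 trees catch fire, 7 burn out
  F.....
  T.....
  F.....
  TF....
  .TF...
Step 5: 3 trees catch fire, 4 burn out
  ......
  F.....
  ......
  F.....
  .F....

......
F.....
......
F.....
.F....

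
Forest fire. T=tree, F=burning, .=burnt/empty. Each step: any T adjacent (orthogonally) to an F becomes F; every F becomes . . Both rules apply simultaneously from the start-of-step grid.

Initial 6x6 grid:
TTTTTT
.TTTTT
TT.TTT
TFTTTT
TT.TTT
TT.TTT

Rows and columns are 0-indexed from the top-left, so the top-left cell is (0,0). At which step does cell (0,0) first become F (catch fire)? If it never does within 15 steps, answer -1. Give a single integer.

Step 1: cell (0,0)='T' (+4 fires, +1 burnt)
Step 2: cell (0,0)='T' (+5 fires, +4 burnt)
Step 3: cell (0,0)='T' (+6 fires, +5 burnt)
Step 4: cell (0,0)='F' (+7 fires, +6 burnt)
  -> target ignites at step 4
Step 5: cell (0,0)='.' (+5 fires, +7 burnt)
Step 6: cell (0,0)='.' (+3 fires, +5 burnt)
Step 7: cell (0,0)='.' (+1 fires, +3 burnt)
Step 8: cell (0,0)='.' (+0 fires, +1 burnt)
  fire out at step 8

4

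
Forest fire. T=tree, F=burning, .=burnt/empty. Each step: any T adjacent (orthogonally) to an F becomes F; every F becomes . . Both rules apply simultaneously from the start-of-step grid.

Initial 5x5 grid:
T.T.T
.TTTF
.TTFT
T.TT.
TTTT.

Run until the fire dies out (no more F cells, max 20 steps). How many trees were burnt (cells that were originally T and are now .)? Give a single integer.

Step 1: +5 fires, +2 burnt (F count now 5)
Step 2: +4 fires, +5 burnt (F count now 4)
Step 3: +3 fires, +4 burnt (F count now 3)
Step 4: +1 fires, +3 burnt (F count now 1)
Step 5: +1 fires, +1 burnt (F count now 1)
Step 6: +1 fires, +1 burnt (F count now 1)
Step 7: +0 fires, +1 burnt (F count now 0)
Fire out after step 7
Initially T: 16, now '.': 24
Total burnt (originally-T cells now '.'): 15

Answer: 15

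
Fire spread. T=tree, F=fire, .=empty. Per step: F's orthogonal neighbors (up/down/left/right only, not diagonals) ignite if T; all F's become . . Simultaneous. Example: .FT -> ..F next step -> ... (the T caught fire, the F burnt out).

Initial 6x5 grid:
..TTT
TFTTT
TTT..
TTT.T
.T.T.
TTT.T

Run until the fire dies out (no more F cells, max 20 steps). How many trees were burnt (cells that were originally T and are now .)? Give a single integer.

Answer: 17

Derivation:
Step 1: +3 fires, +1 burnt (F count now 3)
Step 2: +5 fires, +3 burnt (F count now 5)
Step 3: +5 fires, +5 burnt (F count now 5)
Step 4: +2 fires, +5 burnt (F count now 2)
Step 5: +2 fires, +2 burnt (F count now 2)
Step 6: +0 fires, +2 burnt (F count now 0)
Fire out after step 6
Initially T: 20, now '.': 27
Total burnt (originally-T cells now '.'): 17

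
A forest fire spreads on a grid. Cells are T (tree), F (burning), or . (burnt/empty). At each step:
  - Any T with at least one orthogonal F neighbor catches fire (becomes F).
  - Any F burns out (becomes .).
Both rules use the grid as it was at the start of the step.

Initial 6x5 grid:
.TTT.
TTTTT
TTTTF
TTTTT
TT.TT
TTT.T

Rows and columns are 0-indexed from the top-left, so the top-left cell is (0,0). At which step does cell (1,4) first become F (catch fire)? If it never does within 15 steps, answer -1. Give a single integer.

Step 1: cell (1,4)='F' (+3 fires, +1 burnt)
  -> target ignites at step 1
Step 2: cell (1,4)='.' (+4 fires, +3 burnt)
Step 3: cell (1,4)='.' (+6 fires, +4 burnt)
Step 4: cell (1,4)='.' (+4 fires, +6 burnt)
Step 5: cell (1,4)='.' (+4 fires, +4 burnt)
Step 6: cell (1,4)='.' (+2 fires, +4 burnt)
Step 7: cell (1,4)='.' (+2 fires, +2 burnt)
Step 8: cell (1,4)='.' (+0 fires, +2 burnt)
  fire out at step 8

1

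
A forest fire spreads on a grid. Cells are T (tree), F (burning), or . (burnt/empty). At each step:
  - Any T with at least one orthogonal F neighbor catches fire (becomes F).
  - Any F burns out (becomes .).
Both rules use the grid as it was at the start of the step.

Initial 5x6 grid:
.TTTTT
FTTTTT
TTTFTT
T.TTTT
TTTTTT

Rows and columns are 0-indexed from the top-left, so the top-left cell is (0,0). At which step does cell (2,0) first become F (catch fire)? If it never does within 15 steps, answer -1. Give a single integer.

Step 1: cell (2,0)='F' (+6 fires, +2 burnt)
  -> target ignites at step 1
Step 2: cell (2,0)='.' (+10 fires, +6 burnt)
Step 3: cell (2,0)='.' (+7 fires, +10 burnt)
Step 4: cell (2,0)='.' (+3 fires, +7 burnt)
Step 5: cell (2,0)='.' (+0 fires, +3 burnt)
  fire out at step 5

1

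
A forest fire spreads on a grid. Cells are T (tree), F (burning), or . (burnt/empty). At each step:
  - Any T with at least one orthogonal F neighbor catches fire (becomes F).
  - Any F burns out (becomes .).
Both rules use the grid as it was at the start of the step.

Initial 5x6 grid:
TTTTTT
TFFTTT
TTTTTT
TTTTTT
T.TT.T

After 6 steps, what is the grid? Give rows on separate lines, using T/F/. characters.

Step 1: 6 trees catch fire, 2 burn out
  TFFTTT
  F..FTT
  TFFTTT
  TTTTTT
  T.TT.T
Step 2: 7 trees catch fire, 6 burn out
  F..FTT
  ....FT
  F..FTT
  TFFTTT
  T.TT.T
Step 3: 6 trees catch fire, 7 burn out
  ....FT
  .....F
  ....FT
  F..FTT
  T.FT.T
Step 4: 5 trees catch fire, 6 burn out
  .....F
  ......
  .....F
  ....FT
  F..F.T
Step 5: 1 trees catch fire, 5 burn out
  ......
  ......
  ......
  .....F
  .....T
Step 6: 1 trees catch fire, 1 burn out
  ......
  ......
  ......
  ......
  .....F

......
......
......
......
.....F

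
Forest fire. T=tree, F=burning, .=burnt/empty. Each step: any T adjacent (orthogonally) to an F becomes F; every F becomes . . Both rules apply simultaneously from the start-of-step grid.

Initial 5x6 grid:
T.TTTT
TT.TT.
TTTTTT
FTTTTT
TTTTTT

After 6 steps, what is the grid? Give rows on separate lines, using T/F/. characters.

Step 1: 3 trees catch fire, 1 burn out
  T.TTTT
  TT.TT.
  FTTTTT
  .FTTTT
  FTTTTT
Step 2: 4 trees catch fire, 3 burn out
  T.TTTT
  FT.TT.
  .FTTTT
  ..FTTT
  .FTTTT
Step 3: 5 trees catch fire, 4 burn out
  F.TTTT
  .F.TT.
  ..FTTT
  ...FTT
  ..FTTT
Step 4: 3 trees catch fire, 5 burn out
  ..TTTT
  ...TT.
  ...FTT
  ....FT
  ...FTT
Step 5: 4 trees catch fire, 3 burn out
  ..TTTT
  ...FT.
  ....FT
  .....F
  ....FT
Step 6: 4 trees catch fire, 4 burn out
  ..TFTT
  ....F.
  .....F
  ......
  .....F

..TFTT
....F.
.....F
......
.....F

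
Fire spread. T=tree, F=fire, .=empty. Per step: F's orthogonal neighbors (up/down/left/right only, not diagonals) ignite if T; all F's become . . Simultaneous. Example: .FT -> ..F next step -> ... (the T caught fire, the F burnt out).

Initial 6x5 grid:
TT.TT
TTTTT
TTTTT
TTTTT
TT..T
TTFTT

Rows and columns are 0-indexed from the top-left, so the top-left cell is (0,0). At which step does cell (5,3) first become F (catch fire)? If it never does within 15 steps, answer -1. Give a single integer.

Step 1: cell (5,3)='F' (+2 fires, +1 burnt)
  -> target ignites at step 1
Step 2: cell (5,3)='.' (+3 fires, +2 burnt)
Step 3: cell (5,3)='.' (+3 fires, +3 burnt)
Step 4: cell (5,3)='.' (+4 fires, +3 burnt)
Step 5: cell (5,3)='.' (+5 fires, +4 burnt)
Step 6: cell (5,3)='.' (+5 fires, +5 burnt)
Step 7: cell (5,3)='.' (+3 fires, +5 burnt)
Step 8: cell (5,3)='.' (+1 fires, +3 burnt)
Step 9: cell (5,3)='.' (+0 fires, +1 burnt)
  fire out at step 9

1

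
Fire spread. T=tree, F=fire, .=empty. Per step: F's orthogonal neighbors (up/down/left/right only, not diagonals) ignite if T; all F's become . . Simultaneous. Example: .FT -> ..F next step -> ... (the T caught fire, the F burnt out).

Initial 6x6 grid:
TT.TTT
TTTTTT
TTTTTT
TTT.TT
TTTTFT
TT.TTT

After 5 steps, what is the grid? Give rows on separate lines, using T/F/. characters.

Step 1: 4 trees catch fire, 1 burn out
  TT.TTT
  TTTTTT
  TTTTTT
  TTT.FT
  TTTF.F
  TT.TFT
Step 2: 5 trees catch fire, 4 burn out
  TT.TTT
  TTTTTT
  TTTTFT
  TTT..F
  TTF...
  TT.F.F
Step 3: 5 trees catch fire, 5 burn out
  TT.TTT
  TTTTFT
  TTTF.F
  TTF...
  TF....
  TT....
Step 4: 7 trees catch fire, 5 burn out
  TT.TFT
  TTTF.F
  TTF...
  TF....
  F.....
  TF....
Step 5: 6 trees catch fire, 7 burn out
  TT.F.F
  TTF...
  TF....
  F.....
  ......
  F.....

TT.F.F
TTF...
TF....
F.....
......
F.....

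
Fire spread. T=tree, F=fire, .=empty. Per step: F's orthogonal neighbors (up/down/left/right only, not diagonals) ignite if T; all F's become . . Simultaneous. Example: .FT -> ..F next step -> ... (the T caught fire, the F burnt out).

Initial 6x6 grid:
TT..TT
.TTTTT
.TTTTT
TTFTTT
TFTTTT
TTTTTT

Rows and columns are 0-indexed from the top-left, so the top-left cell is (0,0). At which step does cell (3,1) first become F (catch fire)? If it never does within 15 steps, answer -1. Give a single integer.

Step 1: cell (3,1)='F' (+6 fires, +2 burnt)
  -> target ignites at step 1
Step 2: cell (3,1)='.' (+8 fires, +6 burnt)
Step 3: cell (3,1)='.' (+6 fires, +8 burnt)
Step 4: cell (3,1)='.' (+5 fires, +6 burnt)
Step 5: cell (3,1)='.' (+4 fires, +5 burnt)
Step 6: cell (3,1)='.' (+1 fires, +4 burnt)
Step 7: cell (3,1)='.' (+0 fires, +1 burnt)
  fire out at step 7

1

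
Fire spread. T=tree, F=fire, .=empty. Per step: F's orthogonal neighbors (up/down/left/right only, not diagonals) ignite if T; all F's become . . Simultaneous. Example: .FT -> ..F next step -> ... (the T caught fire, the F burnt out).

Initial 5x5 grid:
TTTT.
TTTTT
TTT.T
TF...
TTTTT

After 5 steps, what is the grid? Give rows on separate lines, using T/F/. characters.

Step 1: 3 trees catch fire, 1 burn out
  TTTT.
  TTTTT
  TFT.T
  F....
  TFTTT
Step 2: 5 trees catch fire, 3 burn out
  TTTT.
  TFTTT
  F.F.T
  .....
  F.FTT
Step 3: 4 trees catch fire, 5 burn out
  TFTT.
  F.FTT
  ....T
  .....
  ...FT
Step 4: 4 trees catch fire, 4 burn out
  F.FT.
  ...FT
  ....T
  .....
  ....F
Step 5: 2 trees catch fire, 4 burn out
  ...F.
  ....F
  ....T
  .....
  .....

...F.
....F
....T
.....
.....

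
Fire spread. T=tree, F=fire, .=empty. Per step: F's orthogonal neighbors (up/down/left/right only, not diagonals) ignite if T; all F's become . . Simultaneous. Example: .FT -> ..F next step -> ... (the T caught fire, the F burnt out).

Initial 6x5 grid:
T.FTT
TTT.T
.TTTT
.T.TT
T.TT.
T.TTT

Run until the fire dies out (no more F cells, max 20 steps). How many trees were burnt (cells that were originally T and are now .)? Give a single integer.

Step 1: +2 fires, +1 burnt (F count now 2)
Step 2: +3 fires, +2 burnt (F count now 3)
Step 3: +4 fires, +3 burnt (F count now 4)
Step 4: +4 fires, +4 burnt (F count now 4)
Step 5: +2 fires, +4 burnt (F count now 2)
Step 6: +2 fires, +2 burnt (F count now 2)
Step 7: +2 fires, +2 burnt (F count now 2)
Step 8: +0 fires, +2 burnt (F count now 0)
Fire out after step 8
Initially T: 21, now '.': 28
Total burnt (originally-T cells now '.'): 19

Answer: 19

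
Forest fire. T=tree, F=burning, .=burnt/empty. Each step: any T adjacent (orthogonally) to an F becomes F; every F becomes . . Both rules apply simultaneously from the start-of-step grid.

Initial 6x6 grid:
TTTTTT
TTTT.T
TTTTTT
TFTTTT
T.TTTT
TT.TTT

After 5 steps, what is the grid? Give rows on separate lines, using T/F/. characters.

Step 1: 3 trees catch fire, 1 burn out
  TTTTTT
  TTTT.T
  TFTTTT
  F.FTTT
  T.TTTT
  TT.TTT
Step 2: 6 trees catch fire, 3 burn out
  TTTTTT
  TFTT.T
  F.FTTT
  ...FTT
  F.FTTT
  TT.TTT
Step 3: 7 trees catch fire, 6 burn out
  TFTTTT
  F.FT.T
  ...FTT
  ....FT
  ...FTT
  FT.TTT
Step 4: 8 trees catch fire, 7 burn out
  F.FTTT
  ...F.T
  ....FT
  .....F
  ....FT
  .F.FTT
Step 5: 4 trees catch fire, 8 burn out
  ...FTT
  .....T
  .....F
  ......
  .....F
  ....FT

...FTT
.....T
.....F
......
.....F
....FT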